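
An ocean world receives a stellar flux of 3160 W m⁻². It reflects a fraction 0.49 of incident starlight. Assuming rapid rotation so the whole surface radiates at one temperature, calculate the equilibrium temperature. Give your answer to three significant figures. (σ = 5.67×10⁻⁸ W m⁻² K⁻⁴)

T_eq ≈ 290 K

Energy balance: absorbed = emitted ⇒ πR²·S(1−A) = 4πR²·σT_eq⁴, so T_eq⁴ = S(1−A)/(4σ).
T_eq = [3160 × 0.51 / (4 × 5.67×10⁻⁸)]^(1/4) = (7.11×10⁹)^(1/4) = 290 K.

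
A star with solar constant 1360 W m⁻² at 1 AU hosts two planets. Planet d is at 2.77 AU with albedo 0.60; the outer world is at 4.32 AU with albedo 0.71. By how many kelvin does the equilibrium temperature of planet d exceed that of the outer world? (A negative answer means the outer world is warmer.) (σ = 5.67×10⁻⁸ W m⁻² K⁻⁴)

ΔT ≈ 34.7 K

T_eq = [S₀(1−A)/(4σd²)]^(1/4), so T ∝ (1−A)^(1/4) / √d.
T₁ = [1360×0.40/(4×5.67×10⁻⁸×2.77²)]^(1/4) = 132.97 K.
T₂ = [1360×0.29/(4×5.67×10⁻⁸×4.32²)]^(1/4) = 98.25 K.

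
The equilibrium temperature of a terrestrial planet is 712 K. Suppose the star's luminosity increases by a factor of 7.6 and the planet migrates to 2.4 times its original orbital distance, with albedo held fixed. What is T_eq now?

T_eq ≈ 763 K

T_eq ∝ L^(1/4) · d^(−1/2).
T′ = 712 × 7.6^(1/4) / 2.4^(1/2) = 763 K.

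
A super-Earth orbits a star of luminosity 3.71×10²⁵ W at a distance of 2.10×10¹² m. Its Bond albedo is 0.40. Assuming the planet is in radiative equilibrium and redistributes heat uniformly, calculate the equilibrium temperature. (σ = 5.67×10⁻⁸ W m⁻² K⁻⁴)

T_eq ≈ 36.5 K

Flux: S = L/(4πd²) = 3.71×10²⁵/(4π×(2.10×10¹²)²) = 0.669 W m⁻².
Energy balance: absorbed = emitted ⇒ πR²·S(1−A) = 4πR²·σT_eq⁴, so T_eq⁴ = S(1−A)/(4σ).
T_eq = [0.669 × 0.60 / (4 × 5.67×10⁻⁸)]^(1/4) = (1.77×10⁶)^(1/4) = 36.5 K.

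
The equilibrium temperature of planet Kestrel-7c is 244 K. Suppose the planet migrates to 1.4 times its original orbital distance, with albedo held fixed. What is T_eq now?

T_eq ≈ 206 K

T_eq ∝ L^(1/4) · d^(−1/2).
T′ = 244 / 1.4^(1/2) = 206 K.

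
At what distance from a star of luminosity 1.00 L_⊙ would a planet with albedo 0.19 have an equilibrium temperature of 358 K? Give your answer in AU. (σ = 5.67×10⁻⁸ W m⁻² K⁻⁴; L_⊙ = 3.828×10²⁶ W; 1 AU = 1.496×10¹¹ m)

d ≈ 0.544 AU

L = 1.00 × 3.828×10²⁶ = 3.83×10²⁶ W.
From T_eq⁴ = L(1−A)/(16πσd²): d = √[L(1−A)/(16πσT_eq⁴)].
d = √[3.83×10²⁶ × 0.81 / (16π × 5.67×10⁻⁸ × (358)⁴)] = 8.14×10¹⁰ m = 0.544 AU.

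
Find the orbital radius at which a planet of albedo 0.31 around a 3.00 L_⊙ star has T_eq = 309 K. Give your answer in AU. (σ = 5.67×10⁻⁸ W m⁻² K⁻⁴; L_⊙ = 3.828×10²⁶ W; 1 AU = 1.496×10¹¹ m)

L = 3.00 × 3.828×10²⁶ = 1.15×10²⁷ W.
From T_eq⁴ = L(1−A)/(16πσd²): d = √[L(1−A)/(16πσT_eq⁴)].
d = √[1.15×10²⁷ × 0.69 / (16π × 5.67×10⁻⁸ × (309)⁴)] = 1.75×10¹¹ m = 1.17 AU.

d ≈ 1.17 AU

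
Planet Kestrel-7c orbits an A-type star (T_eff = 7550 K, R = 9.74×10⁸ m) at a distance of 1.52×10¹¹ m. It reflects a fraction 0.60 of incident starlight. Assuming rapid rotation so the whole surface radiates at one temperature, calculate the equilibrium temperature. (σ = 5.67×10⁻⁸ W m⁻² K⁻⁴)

T_eq ≈ 340 K

L = 4πR_⋆²σT_⋆⁴ = 4π(9.74×10⁸)² × 5.67×10⁻⁸ × (7550)⁴ = 2.20×10²⁷ W.
S = L/(4πd²) = 7560 W m⁻².
Energy balance: absorbed = emitted ⇒ πR²·S(1−A) = 4πR²·σT_eq⁴, so T_eq⁴ = S(1−A)/(4σ).
T_eq = [7560 × 0.40 / (4 × 5.67×10⁻⁸)]^(1/4) = (1.33×10¹⁰)^(1/4) = 340 K.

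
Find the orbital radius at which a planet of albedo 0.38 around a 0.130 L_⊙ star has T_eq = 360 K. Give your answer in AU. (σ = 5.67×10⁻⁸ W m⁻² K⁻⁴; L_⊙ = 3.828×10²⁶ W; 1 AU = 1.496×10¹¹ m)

L = 0.130 × 3.828×10²⁶ = 4.98×10²⁵ W.
From T_eq⁴ = L(1−A)/(16πσd²): d = √[L(1−A)/(16πσT_eq⁴)].
d = √[4.98×10²⁵ × 0.62 / (16π × 5.67×10⁻⁸ × (360)⁴)] = 2.54×10¹⁰ m = 0.170 AU.

d ≈ 0.170 AU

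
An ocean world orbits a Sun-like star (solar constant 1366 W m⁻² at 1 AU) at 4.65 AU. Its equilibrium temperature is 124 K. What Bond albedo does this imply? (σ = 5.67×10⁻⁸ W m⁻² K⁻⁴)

A ≈ 0.15

Flux at 4.65 AU: S = 1366/4.65² = 63.2 W m⁻².
From T_eq⁴ = S(1−A)/(4σ): 1−A = 4σT_eq⁴/S.
1−A = 4 × 5.67×10⁻⁸ × (124)⁴ / 63.2 = 0.849.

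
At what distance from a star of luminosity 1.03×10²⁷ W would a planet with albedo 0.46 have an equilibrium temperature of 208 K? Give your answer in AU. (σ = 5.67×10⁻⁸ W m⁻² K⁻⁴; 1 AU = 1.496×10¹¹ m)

From T_eq⁴ = L(1−A)/(16πσd²): d = √[L(1−A)/(16πσT_eq⁴)].
d = √[1.03×10²⁷ × 0.54 / (16π × 5.67×10⁻⁸ × (208)⁴)] = 3.23×10¹¹ m = 2.16 AU.

d ≈ 2.16 AU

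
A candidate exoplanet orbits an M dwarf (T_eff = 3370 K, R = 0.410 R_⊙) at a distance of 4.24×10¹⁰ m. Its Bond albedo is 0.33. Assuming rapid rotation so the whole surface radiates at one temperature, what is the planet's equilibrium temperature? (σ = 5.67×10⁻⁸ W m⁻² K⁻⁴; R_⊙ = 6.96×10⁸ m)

T_eq ≈ 177 K

R_⋆ = 0.410 × 6.96×10⁸ = 2.85×10⁸ m.
L = 4πR_⋆²σT_⋆⁴ = 4π(2.85×10⁸)² × 5.67×10⁻⁸ × (3370)⁴ = 7.48×10²⁴ W.
S = L/(4πd²) = 331 W m⁻².
Energy balance: absorbed = emitted ⇒ πR²·S(1−A) = 4πR²·σT_eq⁴, so T_eq⁴ = S(1−A)/(4σ).
T_eq = [331 × 0.67 / (4 × 5.67×10⁻⁸)]^(1/4) = (9.79×10⁸)^(1/4) = 177 K.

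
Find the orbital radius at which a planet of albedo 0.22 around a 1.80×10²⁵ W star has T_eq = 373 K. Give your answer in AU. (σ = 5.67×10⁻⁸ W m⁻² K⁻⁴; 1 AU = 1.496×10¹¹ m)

d ≈ 0.107 AU

From T_eq⁴ = L(1−A)/(16πσd²): d = √[L(1−A)/(16πσT_eq⁴)].
d = √[1.80×10²⁵ × 0.78 / (16π × 5.67×10⁻⁸ × (373)⁴)] = 1.60×10¹⁰ m = 0.107 AU.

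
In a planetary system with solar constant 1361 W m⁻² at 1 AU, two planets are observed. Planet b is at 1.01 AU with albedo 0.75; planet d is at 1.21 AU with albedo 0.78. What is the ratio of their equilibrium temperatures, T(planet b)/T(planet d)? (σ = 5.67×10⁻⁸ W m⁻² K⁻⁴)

T_eq = [S₀(1−A)/(4σd²)]^(1/4), so T ∝ (1−A)^(1/4) / √d.
T₁ = [1361×0.25/(4×5.67×10⁻⁸×1.01²)]^(1/4) = 195.83 K.
T₂ = [1361×0.22/(4×5.67×10⁻⁸×1.21²)]^(1/4) = 173.29 K.

T₁/T₂ ≈ 1.130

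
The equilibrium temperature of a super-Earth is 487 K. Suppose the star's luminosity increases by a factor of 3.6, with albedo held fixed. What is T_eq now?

T_eq ∝ L^(1/4) · d^(−1/2).
T′ = 487 × 3.6^(1/4) = 671 K.

T_eq ≈ 671 K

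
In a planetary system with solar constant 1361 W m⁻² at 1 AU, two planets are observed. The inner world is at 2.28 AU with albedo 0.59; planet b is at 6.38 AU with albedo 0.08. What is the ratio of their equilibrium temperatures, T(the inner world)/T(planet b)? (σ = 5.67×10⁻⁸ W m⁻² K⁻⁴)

T₁/T₂ ≈ 1.367

T_eq = [S₀(1−A)/(4σd²)]^(1/4), so T ∝ (1−A)^(1/4) / √d.
T₁ = [1361×0.41/(4×5.67×10⁻⁸×2.28²)]^(1/4) = 147.50 K.
T₂ = [1361×0.92/(4×5.67×10⁻⁸×6.38²)]^(1/4) = 107.92 K.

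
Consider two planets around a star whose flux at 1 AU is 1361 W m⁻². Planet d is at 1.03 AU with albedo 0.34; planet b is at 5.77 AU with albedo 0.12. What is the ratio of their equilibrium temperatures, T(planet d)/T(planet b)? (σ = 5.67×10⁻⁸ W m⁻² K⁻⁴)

T₁/T₂ ≈ 2.203

T_eq = [S₀(1−A)/(4σd²)]^(1/4), so T ∝ (1−A)^(1/4) / √d.
T₁ = [1361×0.66/(4×5.67×10⁻⁸×1.03²)]^(1/4) = 247.18 K.
T₂ = [1361×0.88/(4×5.67×10⁻⁸×5.77²)]^(1/4) = 112.22 K.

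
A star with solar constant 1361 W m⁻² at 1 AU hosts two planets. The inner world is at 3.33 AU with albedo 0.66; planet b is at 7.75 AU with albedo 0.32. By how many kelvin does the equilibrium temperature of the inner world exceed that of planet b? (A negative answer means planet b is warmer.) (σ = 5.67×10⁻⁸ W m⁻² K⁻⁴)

T_eq = [S₀(1−A)/(4σd²)]^(1/4), so T ∝ (1−A)^(1/4) / √d.
T₁ = [1361×0.34/(4×5.67×10⁻⁸×3.33²)]^(1/4) = 116.47 K.
T₂ = [1361×0.68/(4×5.67×10⁻⁸×7.75²)]^(1/4) = 90.79 K.

ΔT ≈ 25.7 K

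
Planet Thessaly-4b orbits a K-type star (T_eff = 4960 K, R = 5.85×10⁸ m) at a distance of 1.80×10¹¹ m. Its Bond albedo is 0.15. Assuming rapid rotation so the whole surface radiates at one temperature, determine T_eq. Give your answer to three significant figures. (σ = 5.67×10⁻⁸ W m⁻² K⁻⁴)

T_eq ≈ 192 K

L = 4πR_⋆²σT_⋆⁴ = 4π(5.85×10⁸)² × 5.67×10⁻⁸ × (4960)⁴ = 1.48×10²⁶ W.
S = L/(4πd²) = 362 W m⁻².
Energy balance: absorbed = emitted ⇒ πR²·S(1−A) = 4πR²·σT_eq⁴, so T_eq⁴ = S(1−A)/(4σ).
T_eq = [362 × 0.85 / (4 × 5.67×10⁻⁸)]^(1/4) = (1.36×10⁹)^(1/4) = 192 K.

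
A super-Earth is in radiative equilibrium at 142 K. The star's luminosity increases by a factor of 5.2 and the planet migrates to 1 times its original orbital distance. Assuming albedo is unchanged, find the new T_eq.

T_eq ∝ L^(1/4) · d^(−1/2).
T′ = 142 × 5.2^(1/4) / 1^(1/2) = 214 K.

T_eq ≈ 214 K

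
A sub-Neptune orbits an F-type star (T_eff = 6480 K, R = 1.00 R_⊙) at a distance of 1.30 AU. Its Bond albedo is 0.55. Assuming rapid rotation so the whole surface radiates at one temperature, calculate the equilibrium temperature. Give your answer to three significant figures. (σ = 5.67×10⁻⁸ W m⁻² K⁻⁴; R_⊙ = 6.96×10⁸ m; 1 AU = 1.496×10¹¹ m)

T_eq ≈ 225 K

R_⋆ = 1.00 × 6.96×10⁸ = 6.96×10⁸ m.
d = 1.30 AU = 1.94×10¹¹ m.
L = 4πR_⋆²σT_⋆⁴ = 4π(6.96×10⁸)² × 5.67×10⁻⁸ × (6480)⁴ = 6.09×10²⁶ W.
S = L/(4πd²) = 1280 W m⁻².
Energy balance: absorbed = emitted ⇒ πR²·S(1−A) = 4πR²·σT_eq⁴, so T_eq⁴ = S(1−A)/(4σ).
T_eq = [1280 × 0.45 / (4 × 5.67×10⁻⁸)]^(1/4) = (2.54×10⁹)^(1/4) = 225 K.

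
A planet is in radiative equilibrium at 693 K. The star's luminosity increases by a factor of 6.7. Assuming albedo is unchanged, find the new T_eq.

T_eq ≈ 1110 K

T_eq ∝ L^(1/4) · d^(−1/2).
T′ = 693 × 6.7^(1/4) = 1110 K.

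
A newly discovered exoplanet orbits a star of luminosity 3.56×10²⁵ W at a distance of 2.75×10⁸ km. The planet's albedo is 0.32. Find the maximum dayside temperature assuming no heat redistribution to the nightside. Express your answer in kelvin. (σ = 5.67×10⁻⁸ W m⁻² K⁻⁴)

d = 2.75×10⁸ km = 2.75×10¹¹ m.
Flux: S = L/(4πd²) = 3.56×10²⁵/(4π×(2.75×10¹¹)²) = 37.5 W m⁻².
With no redistribution each surface element balances locally: S(1−A) = σT⁴.
T = [37.5 × 0.68 / 5.67×10⁻⁸]^(1/4) = (4.49×10⁸)^(1/4) = 146 K.

T_ss ≈ 146 K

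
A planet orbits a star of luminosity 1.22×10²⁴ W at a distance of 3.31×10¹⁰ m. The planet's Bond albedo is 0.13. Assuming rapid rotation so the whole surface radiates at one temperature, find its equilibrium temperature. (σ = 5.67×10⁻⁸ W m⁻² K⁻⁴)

T_eq ≈ 136 K

Flux: S = L/(4πd²) = 1.22×10²⁴/(4π×(3.31×10¹⁰)²) = 88.6 W m⁻².
Energy balance: absorbed = emitted ⇒ πR²·S(1−A) = 4πR²·σT_eq⁴, so T_eq⁴ = S(1−A)/(4σ).
T_eq = [88.6 × 0.87 / (4 × 5.67×10⁻⁸)]^(1/4) = (3.40×10⁸)^(1/4) = 136 K.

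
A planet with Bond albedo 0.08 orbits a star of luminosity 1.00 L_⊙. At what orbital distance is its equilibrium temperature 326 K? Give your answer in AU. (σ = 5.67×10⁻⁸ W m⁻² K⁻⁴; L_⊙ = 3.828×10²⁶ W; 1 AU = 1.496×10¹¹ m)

L = 1.00 × 3.828×10²⁶ = 3.83×10²⁶ W.
From T_eq⁴ = L(1−A)/(16πσd²): d = √[L(1−A)/(16πσT_eq⁴)].
d = √[3.83×10²⁶ × 0.92 / (16π × 5.67×10⁻⁸ × (326)⁴)] = 1.05×10¹¹ m = 0.699 AU.

d ≈ 0.699 AU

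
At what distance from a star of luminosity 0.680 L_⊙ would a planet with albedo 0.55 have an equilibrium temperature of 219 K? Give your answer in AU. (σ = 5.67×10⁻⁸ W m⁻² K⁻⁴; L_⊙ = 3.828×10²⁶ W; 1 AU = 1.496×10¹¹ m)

d ≈ 0.894 AU

L = 0.680 × 3.828×10²⁶ = 2.60×10²⁶ W.
From T_eq⁴ = L(1−A)/(16πσd²): d = √[L(1−A)/(16πσT_eq⁴)].
d = √[2.60×10²⁶ × 0.45 / (16π × 5.67×10⁻⁸ × (219)⁴)] = 1.34×10¹¹ m = 0.894 AU.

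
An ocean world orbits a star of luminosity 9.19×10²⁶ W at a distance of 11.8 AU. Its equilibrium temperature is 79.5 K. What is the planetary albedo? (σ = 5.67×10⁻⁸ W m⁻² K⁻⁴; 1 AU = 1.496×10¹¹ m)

A ≈ 0.61

d = 11.8 AU = 1.77×10¹² m.
Flux: S = L/(4πd²) = 9.19×10²⁶/(4π×(1.77×10¹²)²) = 23.5 W m⁻².
From T_eq⁴ = S(1−A)/(4σ): 1−A = 4σT_eq⁴/S.
1−A = 4 × 5.67×10⁻⁸ × (79.5)⁴ / 23.5 = 0.386.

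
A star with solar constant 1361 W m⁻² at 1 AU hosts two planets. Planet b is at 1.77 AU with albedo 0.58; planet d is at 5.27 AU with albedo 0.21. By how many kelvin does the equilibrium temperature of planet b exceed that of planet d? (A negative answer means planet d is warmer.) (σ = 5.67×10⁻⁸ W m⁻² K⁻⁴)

ΔT ≈ 54.1 K

T_eq = [S₀(1−A)/(4σd²)]^(1/4), so T ∝ (1−A)^(1/4) / √d.
T₁ = [1361×0.42/(4×5.67×10⁻⁸×1.77²)]^(1/4) = 168.41 K.
T₂ = [1361×0.79/(4×5.67×10⁻⁸×5.27²)]^(1/4) = 114.30 K.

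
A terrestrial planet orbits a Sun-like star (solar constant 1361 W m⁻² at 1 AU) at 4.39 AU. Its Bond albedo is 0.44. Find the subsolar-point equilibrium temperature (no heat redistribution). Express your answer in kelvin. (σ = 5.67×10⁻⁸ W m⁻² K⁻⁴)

T_ss ≈ 163 K

Flux at 4.39 AU: S = 1361/4.39² = 70.6 W m⁻².
At the subsolar point the surface absorbs S(1−A) and emits σT⁴ per unit area — no factor of 4, since only the local patch is in balance.
T = [70.6 × 0.56 / 5.67×10⁻⁸]^(1/4) = (6.97×10⁸)^(1/4) = 163 K.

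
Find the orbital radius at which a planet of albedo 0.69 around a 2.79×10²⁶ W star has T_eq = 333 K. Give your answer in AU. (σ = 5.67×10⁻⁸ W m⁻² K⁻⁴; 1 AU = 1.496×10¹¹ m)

d ≈ 0.332 AU

From T_eq⁴ = L(1−A)/(16πσd²): d = √[L(1−A)/(16πσT_eq⁴)].
d = √[2.79×10²⁶ × 0.31 / (16π × 5.67×10⁻⁸ × (333)⁴)] = 4.97×10¹⁰ m = 0.332 AU.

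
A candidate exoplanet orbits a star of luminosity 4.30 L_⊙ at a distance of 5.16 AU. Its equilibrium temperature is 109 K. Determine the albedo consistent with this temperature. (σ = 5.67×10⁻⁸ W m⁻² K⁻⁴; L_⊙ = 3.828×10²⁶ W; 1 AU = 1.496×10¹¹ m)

d = 5.16 AU = 7.72×10¹¹ m.
L = 4.30 × 3.828×10²⁶ = 1.65×10²⁷ W.
Flux: S = L/(4πd²) = 1.65×10²⁷/(4π×(7.72×10¹¹)²) = 220 W m⁻².
From T_eq⁴ = S(1−A)/(4σ): 1−A = 4σT_eq⁴/S.
1−A = 4 × 5.67×10⁻⁸ × (109)⁴ / 220 = 0.146.

A ≈ 0.85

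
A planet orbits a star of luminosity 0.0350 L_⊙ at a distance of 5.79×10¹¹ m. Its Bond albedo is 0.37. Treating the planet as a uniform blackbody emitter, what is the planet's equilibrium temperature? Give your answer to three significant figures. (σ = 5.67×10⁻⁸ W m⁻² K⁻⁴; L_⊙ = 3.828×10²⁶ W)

L = 0.0350 × 3.828×10²⁶ = 1.34×10²⁵ W.
Flux: S = L/(4πd²) = 1.34×10²⁵/(4π×(5.79×10¹¹)²) = 3.18 W m⁻².
Energy balance: absorbed = emitted ⇒ πR²·S(1−A) = 4πR²·σT_eq⁴, so T_eq⁴ = S(1−A)/(4σ).
T_eq = [3.18 × 0.63 / (4 × 5.67×10⁻⁸)]^(1/4) = (8.83×10⁶)^(1/4) = 54.5 K.

T_eq ≈ 54.5 K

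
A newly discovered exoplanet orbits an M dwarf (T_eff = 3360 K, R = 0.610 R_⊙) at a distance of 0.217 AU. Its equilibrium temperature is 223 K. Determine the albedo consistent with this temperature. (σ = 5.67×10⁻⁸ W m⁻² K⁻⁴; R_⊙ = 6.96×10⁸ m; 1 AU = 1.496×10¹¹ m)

R_⋆ = 0.610 × 6.96×10⁸ = 4.25×10⁸ m.
d = 0.217 AU = 3.25×10¹⁰ m.
L = 4πR_⋆²σT_⋆⁴ = 4π(4.25×10⁸)² × 5.67×10⁻⁸ × (3360)⁴ = 1.64×10²⁵ W.
S = L/(4πd²) = 1240 W m⁻².
From T_eq⁴ = S(1−A)/(4σ): 1−A = 4σT_eq⁴/S.
1−A = 4 × 5.67×10⁻⁸ × (223)⁴ / 1240 = 0.454.

A ≈ 0.55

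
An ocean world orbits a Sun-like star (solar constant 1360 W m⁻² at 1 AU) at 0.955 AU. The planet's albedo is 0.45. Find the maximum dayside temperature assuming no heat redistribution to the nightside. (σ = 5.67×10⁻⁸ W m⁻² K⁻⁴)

Flux at 0.955 AU: S = 1360/0.955² = 1490 W m⁻².
With no redistribution each surface element balances locally: S(1−A) = σT⁴.
T = [1490 × 0.55 / 5.67×10⁻⁸]^(1/4) = (1.45×10¹⁰)^(1/4) = 347 K.

T_ss ≈ 347 K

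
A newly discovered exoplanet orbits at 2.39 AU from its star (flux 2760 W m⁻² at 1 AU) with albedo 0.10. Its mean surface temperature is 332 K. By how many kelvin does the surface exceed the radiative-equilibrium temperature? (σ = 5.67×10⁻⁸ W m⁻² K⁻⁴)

S = 2760/2.39² = 483.2 W m⁻².
T_eq = [S(1−A)/(4σ)]^(1/4) = [483.2×0.90/(4×5.67×10⁻⁸)]^(1/4) = 209.3 K.
ΔT = T_surf − T_eq = 332 − 209.3.

ΔT ≈ 122.7 K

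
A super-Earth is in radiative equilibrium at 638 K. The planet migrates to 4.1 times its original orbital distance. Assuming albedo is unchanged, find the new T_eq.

T_eq ≈ 315 K

T_eq ∝ L^(1/4) · d^(−1/2).
T′ = 638 / 4.1^(1/2) = 315 K.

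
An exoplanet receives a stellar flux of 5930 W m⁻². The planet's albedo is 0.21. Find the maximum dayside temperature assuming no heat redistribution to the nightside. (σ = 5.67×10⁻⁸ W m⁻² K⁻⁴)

T_ss ≈ 536 K

With no redistribution each surface element balances locally: S(1−A) = σT⁴.
T = [5930 × 0.79 / 5.67×10⁻⁸]^(1/4) = (8.26×10¹⁰)^(1/4) = 536 K.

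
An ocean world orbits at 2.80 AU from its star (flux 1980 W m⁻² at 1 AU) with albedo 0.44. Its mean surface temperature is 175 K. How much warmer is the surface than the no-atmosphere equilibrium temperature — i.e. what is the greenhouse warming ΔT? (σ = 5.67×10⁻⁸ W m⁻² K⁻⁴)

S = 1980/2.80² = 252.6 W m⁻².
T_eq = [S(1−A)/(4σ)]^(1/4) = [252.6×0.56/(4×5.67×10⁻⁸)]^(1/4) = 158.0 K.
ΔT = T_surf − T_eq = 175 − 158.0.

ΔT ≈ 17.0 K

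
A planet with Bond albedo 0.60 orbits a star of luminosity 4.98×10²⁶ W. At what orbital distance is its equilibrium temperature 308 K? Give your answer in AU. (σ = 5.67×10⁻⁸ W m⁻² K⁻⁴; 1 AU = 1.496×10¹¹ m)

From T_eq⁴ = L(1−A)/(16πσd²): d = √[L(1−A)/(16πσT_eq⁴)].
d = √[4.98×10²⁶ × 0.40 / (16π × 5.67×10⁻⁸ × (308)⁴)] = 8.81×10¹⁰ m = 0.589 AU.

d ≈ 0.589 AU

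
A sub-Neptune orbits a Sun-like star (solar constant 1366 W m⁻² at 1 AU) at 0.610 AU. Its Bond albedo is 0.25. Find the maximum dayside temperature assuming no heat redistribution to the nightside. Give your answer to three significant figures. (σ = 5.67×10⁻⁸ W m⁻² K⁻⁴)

T_ss ≈ 469 K

Flux at 0.610 AU: S = 1366/0.610² = 3670 W m⁻².
With no redistribution each surface element balances locally: S(1−A) = σT⁴.
T = [3670 × 0.75 / 5.67×10⁻⁸]^(1/4) = (4.86×10¹⁰)^(1/4) = 469 K.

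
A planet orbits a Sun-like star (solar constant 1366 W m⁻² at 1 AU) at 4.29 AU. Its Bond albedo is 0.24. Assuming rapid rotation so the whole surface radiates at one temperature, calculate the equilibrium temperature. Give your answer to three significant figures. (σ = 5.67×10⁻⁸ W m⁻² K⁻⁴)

T_eq ≈ 126 K

Flux at 4.29 AU: S = 1366/4.29² = 74.2 W m⁻².
Energy balance: absorbed = emitted ⇒ πR²·S(1−A) = 4πR²·σT_eq⁴, so T_eq⁴ = S(1−A)/(4σ).
T_eq = [74.2 × 0.76 / (4 × 5.67×10⁻⁸)]^(1/4) = (2.49×10⁸)^(1/4) = 126 K.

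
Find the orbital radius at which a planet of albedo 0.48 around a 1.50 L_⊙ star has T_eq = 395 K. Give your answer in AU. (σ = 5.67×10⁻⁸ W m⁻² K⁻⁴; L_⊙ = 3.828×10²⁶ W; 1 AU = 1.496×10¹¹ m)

L = 1.50 × 3.828×10²⁶ = 5.74×10²⁶ W.
From T_eq⁴ = L(1−A)/(16πσd²): d = √[L(1−A)/(16πσT_eq⁴)].
d = √[5.74×10²⁶ × 0.52 / (16π × 5.67×10⁻⁸ × (395)⁴)] = 6.56×10¹⁰ m = 0.439 AU.

d ≈ 0.439 AU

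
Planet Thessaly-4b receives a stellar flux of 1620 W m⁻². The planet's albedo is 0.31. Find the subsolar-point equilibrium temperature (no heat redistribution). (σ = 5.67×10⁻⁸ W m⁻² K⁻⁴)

At the subsolar point the surface absorbs S(1−A) and emits σT⁴ per unit area — no factor of 4, since only the local patch is in balance.
T = [1620 × 0.69 / 5.67×10⁻⁸]^(1/4) = (1.97×10¹⁰)^(1/4) = 375 K.

T_ss ≈ 375 K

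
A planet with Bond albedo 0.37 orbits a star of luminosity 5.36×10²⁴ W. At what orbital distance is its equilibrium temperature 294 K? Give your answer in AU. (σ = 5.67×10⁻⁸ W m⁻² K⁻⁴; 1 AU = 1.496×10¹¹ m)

d ≈ 0.0842 AU

From T_eq⁴ = L(1−A)/(16πσd²): d = √[L(1−A)/(16πσT_eq⁴)].
d = √[5.36×10²⁴ × 0.63 / (16π × 5.67×10⁻⁸ × (294)⁴)] = 1.26×10¹⁰ m = 0.0842 AU.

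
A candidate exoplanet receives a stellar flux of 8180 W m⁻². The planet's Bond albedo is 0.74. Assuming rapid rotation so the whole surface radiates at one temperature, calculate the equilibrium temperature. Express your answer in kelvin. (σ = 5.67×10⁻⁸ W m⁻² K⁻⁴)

T_eq ≈ 311 K

Energy balance: absorbed = emitted ⇒ πR²·S(1−A) = 4πR²·σT_eq⁴, so T_eq⁴ = S(1−A)/(4σ).
T_eq = [8180 × 0.26 / (4 × 5.67×10⁻⁸)]^(1/4) = (9.38×10⁹)^(1/4) = 311 K.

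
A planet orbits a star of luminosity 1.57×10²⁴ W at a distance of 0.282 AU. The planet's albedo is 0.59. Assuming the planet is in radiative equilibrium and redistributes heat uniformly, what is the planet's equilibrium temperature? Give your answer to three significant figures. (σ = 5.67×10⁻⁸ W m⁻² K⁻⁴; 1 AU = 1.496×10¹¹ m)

T_eq ≈ 106 K

d = 0.282 AU = 4.22×10¹⁰ m.
Flux: S = L/(4πd²) = 1.57×10²⁴/(4π×(4.22×10¹⁰)²) = 70.2 W m⁻².
Energy balance: absorbed = emitted ⇒ πR²·S(1−A) = 4πR²·σT_eq⁴, so T_eq⁴ = S(1−A)/(4σ).
T_eq = [70.2 × 0.41 / (4 × 5.67×10⁻⁸)]^(1/4) = (1.27×10⁸)^(1/4) = 106 K.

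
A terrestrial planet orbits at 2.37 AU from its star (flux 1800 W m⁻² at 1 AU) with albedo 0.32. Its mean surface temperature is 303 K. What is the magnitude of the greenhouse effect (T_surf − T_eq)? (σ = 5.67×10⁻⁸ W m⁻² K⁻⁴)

ΔT ≈ 126.9 K

S = 1800/2.37² = 320.5 W m⁻².
T_eq = [S(1−A)/(4σ)]^(1/4) = [320.5×0.68/(4×5.67×10⁻⁸)]^(1/4) = 176.1 K.
ΔT = T_surf − T_eq = 303 − 176.1.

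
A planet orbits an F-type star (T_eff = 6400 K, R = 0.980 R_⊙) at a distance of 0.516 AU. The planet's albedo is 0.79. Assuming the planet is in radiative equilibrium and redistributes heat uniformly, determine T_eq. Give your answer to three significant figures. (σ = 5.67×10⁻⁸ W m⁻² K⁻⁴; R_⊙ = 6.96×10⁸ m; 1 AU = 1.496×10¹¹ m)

T_eq ≈ 288 K

R_⋆ = 0.980 × 6.96×10⁸ = 6.82×10⁸ m.
d = 0.516 AU = 7.72×10¹⁰ m.
L = 4πR_⋆²σT_⋆⁴ = 4π(6.82×10⁸)² × 5.67×10⁻⁸ × (6400)⁴ = 5.56×10²⁶ W.
S = L/(4πd²) = 7430 W m⁻².
Energy balance: absorbed = emitted ⇒ πR²·S(1−A) = 4πR²·σT_eq⁴, so T_eq⁴ = S(1−A)/(4σ).
T_eq = [7430 × 0.21 / (4 × 5.67×10⁻⁸)]^(1/4) = (6.88×10⁹)^(1/4) = 288 K.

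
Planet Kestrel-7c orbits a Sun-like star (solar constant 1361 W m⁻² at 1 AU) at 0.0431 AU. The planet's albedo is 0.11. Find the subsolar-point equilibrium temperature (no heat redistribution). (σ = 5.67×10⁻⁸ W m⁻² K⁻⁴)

Flux at 0.0431 AU: S = 1361/0.0431² = 7.33×10⁵ W m⁻².
At the subsolar point the surface absorbs S(1−A) and emits σT⁴ per unit area — no factor of 4, since only the local patch is in balance.
T = [7.33×10⁵ × 0.89 / 5.67×10⁻⁸]^(1/4) = (1.15×10¹³)^(1/4) = 1840 K.

T_ss ≈ 1840 K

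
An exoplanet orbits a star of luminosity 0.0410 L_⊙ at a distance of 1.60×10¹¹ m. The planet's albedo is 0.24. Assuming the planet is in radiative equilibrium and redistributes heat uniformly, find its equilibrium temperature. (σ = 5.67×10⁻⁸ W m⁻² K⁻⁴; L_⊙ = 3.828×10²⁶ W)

T_eq ≈ 113 K

L = 0.0410 × 3.828×10²⁶ = 1.57×10²⁵ W.
Flux: S = L/(4πd²) = 1.57×10²⁵/(4π×(1.60×10¹¹)²) = 48.8 W m⁻².
Energy balance: absorbed = emitted ⇒ πR²·S(1−A) = 4πR²·σT_eq⁴, so T_eq⁴ = S(1−A)/(4σ).
T_eq = [48.8 × 0.76 / (4 × 5.67×10⁻⁸)]^(1/4) = (1.63×10⁸)^(1/4) = 113 K.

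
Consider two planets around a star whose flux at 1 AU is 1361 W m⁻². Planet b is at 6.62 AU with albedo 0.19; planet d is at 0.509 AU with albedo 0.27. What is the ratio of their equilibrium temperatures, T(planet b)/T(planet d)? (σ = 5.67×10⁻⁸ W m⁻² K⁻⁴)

T₁/T₂ ≈ 0.285

T_eq = [S₀(1−A)/(4σd²)]^(1/4), so T ∝ (1−A)^(1/4) / √d.
T₁ = [1361×0.81/(4×5.67×10⁻⁸×6.62²)]^(1/4) = 102.62 K.
T₂ = [1361×0.73/(4×5.67×10⁻⁸×0.509²)]^(1/4) = 360.60 K.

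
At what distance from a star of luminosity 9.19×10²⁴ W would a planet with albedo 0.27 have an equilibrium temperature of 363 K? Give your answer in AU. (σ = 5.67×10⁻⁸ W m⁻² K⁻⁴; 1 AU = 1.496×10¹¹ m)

From T_eq⁴ = L(1−A)/(16πσd²): d = √[L(1−A)/(16πσT_eq⁴)].
d = √[9.19×10²⁴ × 0.73 / (16π × 5.67×10⁻⁸ × (363)⁴)] = 1.16×10¹⁰ m = 0.0778 AU.

d ≈ 0.0778 AU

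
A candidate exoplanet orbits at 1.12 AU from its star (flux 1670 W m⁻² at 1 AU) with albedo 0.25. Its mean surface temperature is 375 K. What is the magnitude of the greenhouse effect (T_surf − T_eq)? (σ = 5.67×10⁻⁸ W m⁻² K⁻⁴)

ΔT ≈ 117.4 K

S = 1670/1.12² = 1331 W m⁻².
T_eq = [S(1−A)/(4σ)]^(1/4) = [1331×0.75/(4×5.67×10⁻⁸)]^(1/4) = 257.6 K.
ΔT = T_surf − T_eq = 375 − 257.6.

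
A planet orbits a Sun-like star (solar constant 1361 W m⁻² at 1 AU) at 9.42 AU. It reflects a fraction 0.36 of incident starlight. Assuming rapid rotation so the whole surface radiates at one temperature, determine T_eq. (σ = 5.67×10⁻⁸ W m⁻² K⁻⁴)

Flux at 9.42 AU: S = 1361/9.42² = 15.3 W m⁻².
Energy balance: absorbed = emitted ⇒ πR²·S(1−A) = 4πR²·σT_eq⁴, so T_eq⁴ = S(1−A)/(4σ).
T_eq = [15.3 × 0.64 / (4 × 5.67×10⁻⁸)]^(1/4) = (4.33×10⁷)^(1/4) = 81.1 K.

T_eq ≈ 81.1 K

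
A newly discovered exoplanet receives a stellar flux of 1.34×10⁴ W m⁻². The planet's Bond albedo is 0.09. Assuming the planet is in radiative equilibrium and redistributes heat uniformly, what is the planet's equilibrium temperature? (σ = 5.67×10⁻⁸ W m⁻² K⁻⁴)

Energy balance: absorbed = emitted ⇒ πR²·S(1−A) = 4πR²·σT_eq⁴, so T_eq⁴ = S(1−A)/(4σ).
T_eq = [1.34×10⁴ × 0.91 / (4 × 5.67×10⁻⁸)]^(1/4) = (5.38×10¹⁰)^(1/4) = 482 K.

T_eq ≈ 482 K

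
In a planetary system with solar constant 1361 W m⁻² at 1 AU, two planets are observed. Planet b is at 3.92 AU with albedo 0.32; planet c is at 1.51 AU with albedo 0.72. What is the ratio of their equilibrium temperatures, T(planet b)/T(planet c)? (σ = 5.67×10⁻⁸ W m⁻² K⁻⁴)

T₁/T₂ ≈ 0.775

T_eq = [S₀(1−A)/(4σd²)]^(1/4), so T ∝ (1−A)^(1/4) / √d.
T₁ = [1361×0.68/(4×5.67×10⁻⁸×3.92²)]^(1/4) = 127.66 K.
T₂ = [1361×0.28/(4×5.67×10⁻⁸×1.51²)]^(1/4) = 164.76 K.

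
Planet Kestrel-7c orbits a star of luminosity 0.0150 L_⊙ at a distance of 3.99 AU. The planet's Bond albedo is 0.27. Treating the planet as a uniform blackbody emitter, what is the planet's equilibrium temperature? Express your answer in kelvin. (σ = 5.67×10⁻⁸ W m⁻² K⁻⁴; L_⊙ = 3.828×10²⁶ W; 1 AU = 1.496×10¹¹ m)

d = 3.99 AU = 5.97×10¹¹ m.
L = 0.0150 × 3.828×10²⁶ = 5.74×10²⁴ W.
Flux: S = L/(4πd²) = 5.74×10²⁴/(4π×(5.97×10¹¹)²) = 1.28 W m⁻².
Energy balance: absorbed = emitted ⇒ πR²·S(1−A) = 4πR²·σT_eq⁴, so T_eq⁴ = S(1−A)/(4σ).
T_eq = [1.28 × 0.73 / (4 × 5.67×10⁻⁸)]^(1/4) = (4.13×10⁶)^(1/4) = 45.1 K.

T_eq ≈ 45.1 K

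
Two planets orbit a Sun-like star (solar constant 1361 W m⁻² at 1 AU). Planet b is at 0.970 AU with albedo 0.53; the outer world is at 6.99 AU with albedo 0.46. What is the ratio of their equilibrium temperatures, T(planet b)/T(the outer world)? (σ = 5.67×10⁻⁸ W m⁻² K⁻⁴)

T_eq = [S₀(1−A)/(4σd²)]^(1/4), so T ∝ (1−A)^(1/4) / √d.
T₁ = [1361×0.47/(4×5.67×10⁻⁸×0.970²)]^(1/4) = 233.99 K.
T₂ = [1361×0.54/(4×5.67×10⁻⁸×6.99²)]^(1/4) = 90.24 K.

T₁/T₂ ≈ 2.593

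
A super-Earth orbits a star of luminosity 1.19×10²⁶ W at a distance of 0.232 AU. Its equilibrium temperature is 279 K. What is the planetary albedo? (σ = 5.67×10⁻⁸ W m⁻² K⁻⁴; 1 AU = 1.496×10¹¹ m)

d = 0.232 AU = 3.47×10¹⁰ m.
Flux: S = L/(4πd²) = 1.19×10²⁶/(4π×(3.47×10¹⁰)²) = 7860 W m⁻².
From T_eq⁴ = S(1−A)/(4σ): 1−A = 4σT_eq⁴/S.
1−A = 4 × 5.67×10⁻⁸ × (279)⁴ / 7860 = 0.175.

A ≈ 0.83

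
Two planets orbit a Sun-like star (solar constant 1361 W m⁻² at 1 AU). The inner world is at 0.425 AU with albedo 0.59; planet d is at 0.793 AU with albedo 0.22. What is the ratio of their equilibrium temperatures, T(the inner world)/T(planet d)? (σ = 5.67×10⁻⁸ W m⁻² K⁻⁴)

T₁/T₂ ≈ 1.163

T_eq = [S₀(1−A)/(4σd²)]^(1/4), so T ∝ (1−A)^(1/4) / √d.
T₁ = [1361×0.41/(4×5.67×10⁻⁸×0.425²)]^(1/4) = 341.63 K.
T₂ = [1361×0.78/(4×5.67×10⁻⁸×0.793²)]^(1/4) = 293.72 K.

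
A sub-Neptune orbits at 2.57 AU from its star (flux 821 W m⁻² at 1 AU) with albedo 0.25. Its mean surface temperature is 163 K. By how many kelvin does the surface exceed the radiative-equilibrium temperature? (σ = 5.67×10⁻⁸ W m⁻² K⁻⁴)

S = 821/2.57² = 124.3 W m⁻².
T_eq = [S(1−A)/(4σ)]^(1/4) = [124.3×0.75/(4×5.67×10⁻⁸)]^(1/4) = 142.4 K.
ΔT = T_surf − T_eq = 163 − 142.4.

ΔT ≈ 20.6 K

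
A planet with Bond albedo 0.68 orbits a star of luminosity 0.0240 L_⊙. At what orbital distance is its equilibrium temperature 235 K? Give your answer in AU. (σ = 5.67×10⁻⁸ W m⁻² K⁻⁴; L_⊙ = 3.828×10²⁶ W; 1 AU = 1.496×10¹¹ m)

d ≈ 0.123 AU

L = 0.0240 × 3.828×10²⁶ = 9.19×10²⁴ W.
From T_eq⁴ = L(1−A)/(16πσd²): d = √[L(1−A)/(16πσT_eq⁴)].
d = √[9.19×10²⁴ × 0.32 / (16π × 5.67×10⁻⁸ × (235)⁴)] = 1.84×10¹⁰ m = 0.123 AU.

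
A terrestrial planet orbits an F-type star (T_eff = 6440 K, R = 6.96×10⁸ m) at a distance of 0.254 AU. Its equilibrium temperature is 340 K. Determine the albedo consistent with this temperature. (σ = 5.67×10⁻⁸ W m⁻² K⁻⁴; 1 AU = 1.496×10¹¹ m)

A ≈ 0.91

d = 0.254 AU = 3.80×10¹⁰ m.
L = 4πR_⋆²σT_⋆⁴ = 4π(6.96×10⁸)² × 5.67×10⁻⁸ × (6440)⁴ = 5.94×10²⁶ W.
S = L/(4πd²) = 3.27×10⁴ W m⁻².
From T_eq⁴ = S(1−A)/(4σ): 1−A = 4σT_eq⁴/S.
1−A = 4 × 5.67×10⁻⁸ × (340)⁴ / 3.27×10⁴ = 0.093.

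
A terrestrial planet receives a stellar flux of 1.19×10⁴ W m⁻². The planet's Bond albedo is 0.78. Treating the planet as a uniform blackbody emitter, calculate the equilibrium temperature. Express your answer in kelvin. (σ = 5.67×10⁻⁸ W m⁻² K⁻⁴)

T_eq ≈ 328 K

Energy balance: absorbed = emitted ⇒ πR²·S(1−A) = 4πR²·σT_eq⁴, so T_eq⁴ = S(1−A)/(4σ).
T_eq = [1.19×10⁴ × 0.22 / (4 × 5.67×10⁻⁸)]^(1/4) = (1.15×10¹⁰)^(1/4) = 328 K.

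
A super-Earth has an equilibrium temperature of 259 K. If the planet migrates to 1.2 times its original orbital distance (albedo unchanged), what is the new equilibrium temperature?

T_eq ≈ 236 K

T_eq ∝ L^(1/4) · d^(−1/2).
T′ = 259 / 1.2^(1/2) = 236 K.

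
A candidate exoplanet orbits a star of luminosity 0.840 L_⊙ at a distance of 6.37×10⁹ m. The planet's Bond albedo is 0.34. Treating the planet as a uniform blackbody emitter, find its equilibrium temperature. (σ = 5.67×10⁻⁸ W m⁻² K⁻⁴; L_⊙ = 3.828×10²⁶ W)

T_eq ≈ 1160 K

L = 0.840 × 3.828×10²⁶ = 3.22×10²⁶ W.
Flux: S = L/(4πd²) = 3.22×10²⁶/(4π×(6.37×10⁹)²) = 6.31×10⁵ W m⁻².
Energy balance: absorbed = emitted ⇒ πR²·S(1−A) = 4πR²·σT_eq⁴, so T_eq⁴ = S(1−A)/(4σ).
T_eq = [6.31×10⁵ × 0.66 / (4 × 5.67×10⁻⁸)]^(1/4) = (1.84×10¹²)^(1/4) = 1160 K.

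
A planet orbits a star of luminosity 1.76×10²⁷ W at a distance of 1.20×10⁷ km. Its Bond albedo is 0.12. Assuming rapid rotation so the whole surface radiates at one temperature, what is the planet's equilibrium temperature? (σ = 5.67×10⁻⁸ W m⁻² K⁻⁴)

d = 1.20×10⁷ km = 1.20×10¹⁰ m.
Flux: S = L/(4πd²) = 1.76×10²⁷/(4π×(1.20×10¹⁰)²) = 9.73×10⁵ W m⁻².
Energy balance: absorbed = emitted ⇒ πR²·S(1−A) = 4πR²·σT_eq⁴, so T_eq⁴ = S(1−A)/(4σ).
T_eq = [9.73×10⁵ × 0.88 / (4 × 5.67×10⁻⁸)]^(1/4) = (3.77×10¹²)^(1/4) = 1390 K.

T_eq ≈ 1390 K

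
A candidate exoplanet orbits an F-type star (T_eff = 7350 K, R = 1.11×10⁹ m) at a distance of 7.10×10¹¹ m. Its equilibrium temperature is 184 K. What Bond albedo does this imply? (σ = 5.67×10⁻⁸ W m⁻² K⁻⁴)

L = 4πR_⋆²σT_⋆⁴ = 4π(1.11×10⁹)² × 5.67×10⁻⁸ × (7350)⁴ = 2.56×10²⁷ W.
S = L/(4πd²) = 404 W m⁻².
From T_eq⁴ = S(1−A)/(4σ): 1−A = 4σT_eq⁴/S.
1−A = 4 × 5.67×10⁻⁸ × (184)⁴ / 404 = 0.643.

A ≈ 0.36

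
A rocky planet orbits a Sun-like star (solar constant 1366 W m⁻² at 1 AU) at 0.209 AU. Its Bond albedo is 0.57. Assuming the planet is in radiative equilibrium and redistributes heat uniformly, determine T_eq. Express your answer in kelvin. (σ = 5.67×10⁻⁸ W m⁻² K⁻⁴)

T_eq ≈ 493 K

Flux at 0.209 AU: S = 1366/0.209² = 3.13×10⁴ W m⁻².
Energy balance: absorbed = emitted ⇒ πR²·S(1−A) = 4πR²·σT_eq⁴, so T_eq⁴ = S(1−A)/(4σ).
T_eq = [3.13×10⁴ × 0.43 / (4 × 5.67×10⁻⁸)]^(1/4) = (5.93×10¹⁰)^(1/4) = 493 K.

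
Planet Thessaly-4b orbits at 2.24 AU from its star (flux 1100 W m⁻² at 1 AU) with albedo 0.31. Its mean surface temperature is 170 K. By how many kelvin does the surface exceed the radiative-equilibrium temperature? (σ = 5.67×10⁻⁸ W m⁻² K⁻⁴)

ΔT ≈ 9.3 K

S = 1100/2.24² = 219.2 W m⁻².
T_eq = [S(1−A)/(4σ)]^(1/4) = [219.2×0.69/(4×5.67×10⁻⁸)]^(1/4) = 160.7 K.
ΔT = T_surf − T_eq = 170 − 160.7.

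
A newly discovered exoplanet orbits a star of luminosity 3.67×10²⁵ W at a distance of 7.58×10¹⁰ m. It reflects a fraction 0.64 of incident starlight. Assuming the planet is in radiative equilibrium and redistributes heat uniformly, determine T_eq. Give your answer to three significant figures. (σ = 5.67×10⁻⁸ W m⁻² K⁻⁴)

Flux: S = L/(4πd²) = 3.67×10²⁵/(4π×(7.58×10¹⁰)²) = 508 W m⁻².
Energy balance: absorbed = emitted ⇒ πR²·S(1−A) = 4πR²·σT_eq⁴, so T_eq⁴ = S(1−A)/(4σ).
T_eq = [508 × 0.36 / (4 × 5.67×10⁻⁸)]^(1/4) = (8.07×10⁸)^(1/4) = 169 K.

T_eq ≈ 169 K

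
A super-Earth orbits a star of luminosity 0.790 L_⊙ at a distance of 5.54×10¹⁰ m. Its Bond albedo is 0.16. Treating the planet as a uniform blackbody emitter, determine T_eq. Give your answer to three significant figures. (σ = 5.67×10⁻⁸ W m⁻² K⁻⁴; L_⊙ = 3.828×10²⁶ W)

T_eq ≈ 413 K

L = 0.790 × 3.828×10²⁶ = 3.02×10²⁶ W.
Flux: S = L/(4πd²) = 3.02×10²⁶/(4π×(5.54×10¹⁰)²) = 7840 W m⁻².
Energy balance: absorbed = emitted ⇒ πR²·S(1−A) = 4πR²·σT_eq⁴, so T_eq⁴ = S(1−A)/(4σ).
T_eq = [7840 × 0.84 / (4 × 5.67×10⁻⁸)]^(1/4) = (2.90×10¹⁰)^(1/4) = 413 K.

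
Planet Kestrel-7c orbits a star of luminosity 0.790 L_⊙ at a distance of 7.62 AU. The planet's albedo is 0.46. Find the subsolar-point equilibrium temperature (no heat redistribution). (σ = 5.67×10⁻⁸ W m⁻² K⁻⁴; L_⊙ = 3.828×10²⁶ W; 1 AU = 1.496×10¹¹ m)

d = 7.62 AU = 1.14×10¹² m.
L = 0.790 × 3.828×10²⁶ = 3.02×10²⁶ W.
Flux: S = L/(4πd²) = 3.02×10²⁶/(4π×(1.14×10¹²)²) = 18.5 W m⁻².
At the subsolar point the surface absorbs S(1−A) and emits σT⁴ per unit area — no factor of 4, since only the local patch is in balance.
T = [18.5 × 0.54 / 5.67×10⁻⁸]^(1/4) = (1.76×10⁸)^(1/4) = 115 K.

T_ss ≈ 115 K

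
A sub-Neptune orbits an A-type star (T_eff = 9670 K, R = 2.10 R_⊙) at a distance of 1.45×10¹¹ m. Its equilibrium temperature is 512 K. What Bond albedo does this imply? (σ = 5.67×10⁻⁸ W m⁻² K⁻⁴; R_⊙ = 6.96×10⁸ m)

R_⋆ = 2.10 × 6.96×10⁸ = 1.46×10⁹ m.
L = 4πR_⋆²σT_⋆⁴ = 4π(1.46×10⁹)² × 5.67×10⁻⁸ × (9670)⁴ = 1.33×10²⁸ W.
S = L/(4πd²) = 5.04×10⁴ W m⁻².
From T_eq⁴ = S(1−A)/(4σ): 1−A = 4σT_eq⁴/S.
1−A = 4 × 5.67×10⁻⁸ × (512)⁴ / 5.04×10⁴ = 0.309.

A ≈ 0.69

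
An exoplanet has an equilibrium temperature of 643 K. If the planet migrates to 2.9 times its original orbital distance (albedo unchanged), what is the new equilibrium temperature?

T_eq ∝ L^(1/4) · d^(−1/2).
T′ = 643 / 2.9^(1/2) = 378 K.

T_eq ≈ 378 K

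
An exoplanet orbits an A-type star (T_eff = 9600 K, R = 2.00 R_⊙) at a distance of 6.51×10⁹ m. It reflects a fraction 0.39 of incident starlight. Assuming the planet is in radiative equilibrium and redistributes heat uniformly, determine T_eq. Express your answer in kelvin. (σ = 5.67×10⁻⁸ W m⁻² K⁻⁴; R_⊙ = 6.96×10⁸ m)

T_eq ≈ 2770 K

R_⋆ = 2.00 × 6.96×10⁸ = 1.39×10⁹ m.
L = 4πR_⋆²σT_⋆⁴ = 4π(1.39×10⁹)² × 5.67×10⁻⁸ × (9600)⁴ = 1.17×10²⁸ W.
S = L/(4πd²) = 2.20×10⁷ W m⁻².
Energy balance: absorbed = emitted ⇒ πR²·S(1−A) = 4πR²·σT_eq⁴, so T_eq⁴ = S(1−A)/(4σ).
T_eq = [2.20×10⁷ × 0.61 / (4 × 5.67×10⁻⁸)]^(1/4) = (5.92×10¹³)^(1/4) = 2770 K.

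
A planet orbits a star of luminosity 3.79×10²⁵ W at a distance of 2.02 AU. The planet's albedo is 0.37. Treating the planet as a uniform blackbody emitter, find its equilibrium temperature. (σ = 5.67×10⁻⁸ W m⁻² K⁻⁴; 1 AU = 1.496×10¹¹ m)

T_eq ≈ 97.9 K

d = 2.02 AU = 3.02×10¹¹ m.
Flux: S = L/(4πd²) = 3.79×10²⁵/(4π×(3.02×10¹¹)²) = 33.0 W m⁻².
Energy balance: absorbed = emitted ⇒ πR²·S(1−A) = 4πR²·σT_eq⁴, so T_eq⁴ = S(1−A)/(4σ).
T_eq = [33.0 × 0.63 / (4 × 5.67×10⁻⁸)]^(1/4) = (9.17×10⁷)^(1/4) = 97.9 K.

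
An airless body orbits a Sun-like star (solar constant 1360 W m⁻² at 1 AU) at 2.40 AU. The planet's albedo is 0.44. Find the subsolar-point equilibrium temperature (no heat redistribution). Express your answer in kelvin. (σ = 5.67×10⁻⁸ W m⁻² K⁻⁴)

Flux at 2.40 AU: S = 1360/2.40² = 236 W m⁻².
At the subsolar point the surface absorbs S(1−A) and emits σT⁴ per unit area — no factor of 4, since only the local patch is in balance.
T = [236 × 0.56 / 5.67×10⁻⁸]^(1/4) = (2.33×10⁹)^(1/4) = 220 K.

T_ss ≈ 220 K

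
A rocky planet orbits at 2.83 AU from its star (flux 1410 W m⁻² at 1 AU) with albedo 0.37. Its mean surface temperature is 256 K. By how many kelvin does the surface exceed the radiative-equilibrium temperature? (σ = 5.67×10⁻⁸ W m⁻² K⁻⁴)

ΔT ≈ 107.3 K

S = 1410/2.83² = 176.1 W m⁻².
T_eq = [S(1−A)/(4σ)]^(1/4) = [176.1×0.63/(4×5.67×10⁻⁸)]^(1/4) = 148.7 K.
ΔT = T_surf − T_eq = 256 − 148.7.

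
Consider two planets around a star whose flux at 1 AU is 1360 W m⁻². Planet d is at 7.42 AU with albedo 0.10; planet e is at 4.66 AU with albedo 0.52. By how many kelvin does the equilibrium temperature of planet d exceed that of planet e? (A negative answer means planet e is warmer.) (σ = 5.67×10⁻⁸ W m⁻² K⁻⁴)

ΔT ≈ -7.8 K

T_eq = [S₀(1−A)/(4σd²)]^(1/4), so T ∝ (1−A)^(1/4) / √d.
T₁ = [1360×0.90/(4×5.67×10⁻⁸×7.42²)]^(1/4) = 99.50 K.
T₂ = [1360×0.48/(4×5.67×10⁻⁸×4.66²)]^(1/4) = 107.30 K.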